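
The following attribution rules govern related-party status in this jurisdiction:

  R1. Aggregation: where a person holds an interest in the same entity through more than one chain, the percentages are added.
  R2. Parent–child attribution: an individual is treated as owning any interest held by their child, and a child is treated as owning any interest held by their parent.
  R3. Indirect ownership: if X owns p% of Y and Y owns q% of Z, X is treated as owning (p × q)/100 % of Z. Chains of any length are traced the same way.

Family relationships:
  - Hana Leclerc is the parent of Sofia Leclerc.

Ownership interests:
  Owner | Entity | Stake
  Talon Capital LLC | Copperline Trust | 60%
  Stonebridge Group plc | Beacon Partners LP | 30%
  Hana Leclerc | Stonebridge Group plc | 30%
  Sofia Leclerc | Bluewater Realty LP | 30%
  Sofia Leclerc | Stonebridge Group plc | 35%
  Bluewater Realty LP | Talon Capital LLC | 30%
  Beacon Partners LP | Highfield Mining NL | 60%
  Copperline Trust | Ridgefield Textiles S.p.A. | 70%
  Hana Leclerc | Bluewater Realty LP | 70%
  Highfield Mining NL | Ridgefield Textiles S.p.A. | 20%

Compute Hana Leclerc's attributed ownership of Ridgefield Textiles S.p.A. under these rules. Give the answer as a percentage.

By parent–child attribution (R2), Hana Leclerc is treated as also owning Sofia Leclerc's interest in Bluewater Realty LP, giving 70% + 30% = 100%.
By parent–child attribution (R2), Hana Leclerc is treated as also owning Sofia Leclerc's interest in Stonebridge Group plc, giving 30% + 35% = 65%.
Chain via Bluewater Realty LP → Talon Capital LLC → Copperline Trust (R3): 100% × 30% × 60% × 70% = 12.6% of Ridgefield Textiles S.p.A.
Chain via Stonebridge Group plc → Beacon Partners LP → Highfield Mining NL (R3): 65% × 30% × 60% × 20% = 2.34% of Ridgefield Textiles S.p.A.
Aggregating (R1): 12.6% + 2.34% = 14.94%.

14.94%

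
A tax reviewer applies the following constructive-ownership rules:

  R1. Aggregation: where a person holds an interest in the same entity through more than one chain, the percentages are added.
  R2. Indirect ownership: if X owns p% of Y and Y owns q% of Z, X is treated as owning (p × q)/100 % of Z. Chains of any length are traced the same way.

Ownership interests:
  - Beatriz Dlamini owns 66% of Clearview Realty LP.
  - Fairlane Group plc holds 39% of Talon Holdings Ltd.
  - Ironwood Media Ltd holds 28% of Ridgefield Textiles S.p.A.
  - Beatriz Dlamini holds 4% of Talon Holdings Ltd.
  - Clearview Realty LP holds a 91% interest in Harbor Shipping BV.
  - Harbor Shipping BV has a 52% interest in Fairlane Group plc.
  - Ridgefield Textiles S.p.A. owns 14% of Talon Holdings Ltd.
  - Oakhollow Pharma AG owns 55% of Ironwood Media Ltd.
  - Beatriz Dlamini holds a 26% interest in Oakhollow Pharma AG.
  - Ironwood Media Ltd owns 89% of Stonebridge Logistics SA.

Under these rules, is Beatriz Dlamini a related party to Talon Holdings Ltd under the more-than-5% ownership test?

Chain via Oakhollow Pharma AG → Ironwood Media Ltd → Ridgefield Textiles S.p.A. (R2): 26% × 55% × 28% × 14% = 0.56056% of Talon Holdings Ltd.
Chain via Clearview Realty LP → Harbor Shipping BV → Fairlane Group plc (R2): 66% × 91% × 52% × 39% = 12.180168% of Talon Holdings Ltd.
Direct interest in Talon Holdings Ltd: 4%.
Aggregating (R1): 0.56056% + 12.180168% + 4% = 16.740728%.
16.740728% exceeds the 5% threshold, so Beatriz is a related party to Talon Holdings Ltd.

Yes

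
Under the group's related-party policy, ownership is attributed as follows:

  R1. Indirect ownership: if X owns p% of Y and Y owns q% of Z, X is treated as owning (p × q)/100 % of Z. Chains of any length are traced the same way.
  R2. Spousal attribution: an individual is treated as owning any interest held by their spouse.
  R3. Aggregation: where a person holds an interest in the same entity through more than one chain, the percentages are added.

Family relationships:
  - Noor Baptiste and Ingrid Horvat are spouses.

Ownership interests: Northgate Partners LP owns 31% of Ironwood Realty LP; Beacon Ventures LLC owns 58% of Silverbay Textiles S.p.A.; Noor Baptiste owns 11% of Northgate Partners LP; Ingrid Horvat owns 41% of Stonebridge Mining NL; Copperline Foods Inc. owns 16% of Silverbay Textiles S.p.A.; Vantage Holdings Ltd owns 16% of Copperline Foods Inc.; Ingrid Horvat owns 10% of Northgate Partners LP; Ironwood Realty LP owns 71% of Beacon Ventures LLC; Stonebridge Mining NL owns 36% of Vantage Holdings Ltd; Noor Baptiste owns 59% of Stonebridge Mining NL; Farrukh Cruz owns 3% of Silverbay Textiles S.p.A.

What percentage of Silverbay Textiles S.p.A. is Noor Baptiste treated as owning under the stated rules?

By spousal attribution (R2), Noor Baptiste is treated as also owning Ingrid Horvat's interest in Northgate Partners LP, giving 11% + 10% = 21%.
By spousal attribution (R2), Noor Baptiste is treated as also owning Ingrid Horvat's interest in Stonebridge Mining NL, giving 59% + 41% = 100%.
Chain via Northgate Partners LP → Ironwood Realty LP → Beacon Ventures LLC (R1): 21% × 31% × 71% × 58% = 2.680818% of Silverbay Textiles S.p.A.
Chain via Stonebridge Mining NL → Vantage Holdings Ltd → Copperline Foods Inc. (R1): 100% × 36% × 16% × 16% = 0.9216% of Silverbay Textiles S.p.A.
Aggregating (R3): 2.680818% + 0.9216% = 3.602418%.

3.602418%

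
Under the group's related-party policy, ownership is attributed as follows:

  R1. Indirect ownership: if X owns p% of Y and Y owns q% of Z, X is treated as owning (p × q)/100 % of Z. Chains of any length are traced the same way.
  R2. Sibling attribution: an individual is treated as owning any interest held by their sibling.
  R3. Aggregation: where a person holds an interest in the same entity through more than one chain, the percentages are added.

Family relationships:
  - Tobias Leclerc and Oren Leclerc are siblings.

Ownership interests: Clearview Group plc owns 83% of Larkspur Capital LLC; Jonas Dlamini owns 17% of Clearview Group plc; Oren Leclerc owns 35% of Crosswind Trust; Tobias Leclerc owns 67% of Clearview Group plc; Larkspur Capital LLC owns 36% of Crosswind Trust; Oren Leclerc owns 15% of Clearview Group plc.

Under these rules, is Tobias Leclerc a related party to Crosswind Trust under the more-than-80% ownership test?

By sibling attribution (R2), Tobias Leclerc is treated as also owning Oren Leclerc's interest in Clearview Group plc, giving 67% + 15% = 82%.
By sibling attribution (R2), Tobias Leclerc is treated as owning Oren Leclerc's 35% interest in Crosswind Trust.
Chain via Clearview Group plc → Larkspur Capital LLC (R1): 82% × 83% × 36% = 24.5016% of Crosswind Trust.
Direct interest in Crosswind Trust: 35%.
Aggregating (R3): 24.5016% + 35% = 59.5016%.
59.5016% does not exceed the 80% threshold, so Tobias is not a related party to Crosswind Trust.

No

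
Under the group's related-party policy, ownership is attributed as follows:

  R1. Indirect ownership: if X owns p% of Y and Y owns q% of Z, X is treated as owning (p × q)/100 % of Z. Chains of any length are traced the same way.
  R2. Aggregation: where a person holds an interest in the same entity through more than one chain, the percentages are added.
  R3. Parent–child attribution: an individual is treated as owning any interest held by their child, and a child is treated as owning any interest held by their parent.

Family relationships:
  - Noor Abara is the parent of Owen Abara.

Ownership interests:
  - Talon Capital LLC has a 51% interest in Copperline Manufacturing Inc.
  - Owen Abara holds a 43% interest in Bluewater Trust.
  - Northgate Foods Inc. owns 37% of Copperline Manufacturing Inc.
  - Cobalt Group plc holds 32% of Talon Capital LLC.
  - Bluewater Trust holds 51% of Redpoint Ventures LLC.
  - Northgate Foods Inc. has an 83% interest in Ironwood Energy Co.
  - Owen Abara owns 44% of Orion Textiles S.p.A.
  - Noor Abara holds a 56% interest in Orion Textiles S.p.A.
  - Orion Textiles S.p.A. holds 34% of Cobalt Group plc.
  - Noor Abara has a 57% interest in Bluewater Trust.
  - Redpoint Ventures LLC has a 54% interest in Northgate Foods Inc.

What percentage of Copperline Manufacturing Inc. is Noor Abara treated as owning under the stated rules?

By parent–child attribution (R3), Noor Abara is treated as also owning Owen Abara's interest in Bluewater Trust, giving 57% + 43% = 100%.
By parent–child attribution (R3), Noor Abara is treated as also owning Owen Abara's interest in Orion Textiles S.p.A, giving 56% + 44% = 100%.
Chain via Bluewater Trust → Redpoint Ventures LLC → Northgate Foods Inc. (R1): 100% × 51% × 54% × 37% = 10.1898% of Copperline Manufacturing Inc.
Chain via Orion Textiles S.p.A. → Cobalt Group plc → Talon Capital LLC (R1): 100% × 34% × 32% × 51% = 5.5488% of Copperline Manufacturing Inc.
Aggregating (R2): 10.1898% + 5.5488% = 15.7386%.

15.7386%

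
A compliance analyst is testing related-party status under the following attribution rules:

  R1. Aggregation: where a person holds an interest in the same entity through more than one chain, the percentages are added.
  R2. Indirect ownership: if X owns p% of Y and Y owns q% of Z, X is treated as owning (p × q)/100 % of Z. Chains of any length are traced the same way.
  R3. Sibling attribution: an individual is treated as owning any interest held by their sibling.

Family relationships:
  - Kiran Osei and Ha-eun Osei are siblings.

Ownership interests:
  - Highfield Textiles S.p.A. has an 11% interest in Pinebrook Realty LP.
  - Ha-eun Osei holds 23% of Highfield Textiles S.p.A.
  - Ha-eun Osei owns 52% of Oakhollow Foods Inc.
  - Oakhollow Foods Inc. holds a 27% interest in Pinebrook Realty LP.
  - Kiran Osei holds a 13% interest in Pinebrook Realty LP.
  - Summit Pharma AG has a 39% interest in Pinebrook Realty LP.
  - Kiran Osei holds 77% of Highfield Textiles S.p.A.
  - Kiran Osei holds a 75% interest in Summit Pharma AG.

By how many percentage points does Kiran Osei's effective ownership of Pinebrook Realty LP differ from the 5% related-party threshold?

By sibling attribution (R3), Kiran Osei is treated as also owning Ha-eun Osei's interest in Highfield Textiles S.p.A, giving 77% + 23% = 100%.
By sibling attribution (R3), Kiran Osei is treated as owning Ha-eun Osei's 52% interest in Oakhollow Foods Inc.
Chain via Summit Pharma AG (R2): 75% × 39% = 29.25% of Pinebrook Realty LP.
Chain via Highfield Textiles S.p.A. (R2): 100% × 11% = 11% of Pinebrook Realty LP.
Direct interest in Pinebrook Realty LP: 13%.
Chain via Oakhollow Foods Inc. (R2): 52% × 27% = 14.04% of Pinebrook Realty LP.
Aggregating (R1): 29.25% + 11% + 13% + 14.04% = 67.29%.
67.29% exceeds the 5% threshold by 62.29 percentage points.

62.29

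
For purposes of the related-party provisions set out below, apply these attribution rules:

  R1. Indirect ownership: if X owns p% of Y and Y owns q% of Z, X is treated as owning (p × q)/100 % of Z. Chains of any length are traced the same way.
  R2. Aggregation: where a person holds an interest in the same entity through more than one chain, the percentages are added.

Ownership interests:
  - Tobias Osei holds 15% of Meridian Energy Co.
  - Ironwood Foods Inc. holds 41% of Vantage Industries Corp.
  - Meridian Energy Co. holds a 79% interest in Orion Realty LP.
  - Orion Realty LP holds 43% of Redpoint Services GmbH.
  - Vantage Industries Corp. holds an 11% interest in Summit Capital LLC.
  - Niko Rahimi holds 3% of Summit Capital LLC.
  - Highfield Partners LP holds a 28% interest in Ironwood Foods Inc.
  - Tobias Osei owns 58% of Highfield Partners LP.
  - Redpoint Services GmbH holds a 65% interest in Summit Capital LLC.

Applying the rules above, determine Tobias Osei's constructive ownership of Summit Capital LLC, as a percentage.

Chain via Meridian Energy Co. → Orion Realty LP → Redpoint Services GmbH (R1): 15% × 79% × 43% × 65% = 3.312075% of Summit Capital LLC.
Chain via Highfield Partners LP → Ironwood Foods Inc. → Vantage Industries Corp. (R1): 58% × 28% × 41% × 11% = 0.732424% of Summit Capital LLC.
Aggregating (R2): 3.312075% + 0.732424% = 4.044499%.

4.044499%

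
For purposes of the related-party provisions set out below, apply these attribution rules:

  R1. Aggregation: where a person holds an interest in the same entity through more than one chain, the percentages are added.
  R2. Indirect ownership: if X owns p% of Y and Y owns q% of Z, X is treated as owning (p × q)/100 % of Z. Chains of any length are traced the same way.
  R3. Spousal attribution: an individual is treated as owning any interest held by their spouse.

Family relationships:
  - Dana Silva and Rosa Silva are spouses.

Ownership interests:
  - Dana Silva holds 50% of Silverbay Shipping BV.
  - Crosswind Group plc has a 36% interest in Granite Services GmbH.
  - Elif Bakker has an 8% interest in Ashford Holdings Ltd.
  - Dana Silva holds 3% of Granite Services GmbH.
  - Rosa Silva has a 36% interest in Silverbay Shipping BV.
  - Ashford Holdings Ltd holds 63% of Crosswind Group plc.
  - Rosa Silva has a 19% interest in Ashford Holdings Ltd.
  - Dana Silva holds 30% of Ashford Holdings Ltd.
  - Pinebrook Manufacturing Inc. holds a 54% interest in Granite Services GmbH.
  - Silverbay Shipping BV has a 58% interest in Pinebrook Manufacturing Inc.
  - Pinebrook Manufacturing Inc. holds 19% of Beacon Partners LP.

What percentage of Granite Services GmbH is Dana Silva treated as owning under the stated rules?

41.0484%

By spousal attribution (R3), Dana Silva is treated as also owning Rosa Silva's interest in Silverbay Shipping BV, giving 50% + 36% = 86%.
By spousal attribution (R3), Dana Silva is treated as also owning Rosa Silva's interest in Ashford Holdings Ltd, giving 30% + 19% = 49%.
Chain via Silverbay Shipping BV → Pinebrook Manufacturing Inc. (R2): 86% × 58% × 54% = 26.9352% of Granite Services GmbH.
Chain via Ashford Holdings Ltd → Crosswind Group plc (R2): 49% × 63% × 36% = 11.1132% of Granite Services GmbH.
Direct interest in Granite Services GmbH: 3%.
Aggregating (R1): 26.9352% + 11.1132% + 3% = 41.0484%.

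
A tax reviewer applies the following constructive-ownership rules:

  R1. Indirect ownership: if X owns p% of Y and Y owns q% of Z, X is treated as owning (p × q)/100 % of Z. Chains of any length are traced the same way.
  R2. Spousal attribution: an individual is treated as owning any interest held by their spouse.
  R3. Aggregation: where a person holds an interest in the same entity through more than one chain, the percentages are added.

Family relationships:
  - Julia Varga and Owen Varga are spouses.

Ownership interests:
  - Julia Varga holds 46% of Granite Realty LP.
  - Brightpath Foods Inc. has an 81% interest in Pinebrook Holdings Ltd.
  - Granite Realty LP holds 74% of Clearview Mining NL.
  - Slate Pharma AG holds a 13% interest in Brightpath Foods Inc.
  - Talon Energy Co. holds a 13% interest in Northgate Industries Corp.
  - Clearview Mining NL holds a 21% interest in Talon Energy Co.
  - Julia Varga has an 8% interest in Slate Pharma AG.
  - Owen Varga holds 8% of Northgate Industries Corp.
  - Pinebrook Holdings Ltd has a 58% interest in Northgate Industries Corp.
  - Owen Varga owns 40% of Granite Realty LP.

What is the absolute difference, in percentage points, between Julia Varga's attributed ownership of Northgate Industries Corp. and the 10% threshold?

0.225964

By spousal attribution (R2), Julia Varga is treated as also owning Owen Varga's interest in Granite Realty LP, giving 46% + 40% = 86%.
By spousal attribution (R2), Julia Varga is treated as owning Owen Varga's 8% interest in Northgate Industries Corp.
Chain via Granite Realty LP → Clearview Mining NL → Talon Energy Co. (R1): 86% × 74% × 21% × 13% = 1.737372% of Northgate Industries Corp.
Chain via Slate Pharma AG → Brightpath Foods Inc. → Pinebrook Holdings Ltd (R1): 8% × 13% × 81% × 58% = 0.488592% of Northgate Industries Corp.
Direct interest in Northgate Industries Corp: 8%.
Aggregating (R3): 1.737372% + 0.488592% + 8% = 10.225964%.
10.225964% exceeds the 10% threshold by 0.225964 percentage points.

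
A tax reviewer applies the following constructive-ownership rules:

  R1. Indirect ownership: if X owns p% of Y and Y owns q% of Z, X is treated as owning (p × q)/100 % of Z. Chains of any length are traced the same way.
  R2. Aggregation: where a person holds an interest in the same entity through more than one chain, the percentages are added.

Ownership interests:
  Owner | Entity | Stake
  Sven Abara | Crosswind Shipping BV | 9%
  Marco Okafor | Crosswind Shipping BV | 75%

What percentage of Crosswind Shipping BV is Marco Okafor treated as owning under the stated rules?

Direct interest in Crosswind Shipping BV: 75%.

75%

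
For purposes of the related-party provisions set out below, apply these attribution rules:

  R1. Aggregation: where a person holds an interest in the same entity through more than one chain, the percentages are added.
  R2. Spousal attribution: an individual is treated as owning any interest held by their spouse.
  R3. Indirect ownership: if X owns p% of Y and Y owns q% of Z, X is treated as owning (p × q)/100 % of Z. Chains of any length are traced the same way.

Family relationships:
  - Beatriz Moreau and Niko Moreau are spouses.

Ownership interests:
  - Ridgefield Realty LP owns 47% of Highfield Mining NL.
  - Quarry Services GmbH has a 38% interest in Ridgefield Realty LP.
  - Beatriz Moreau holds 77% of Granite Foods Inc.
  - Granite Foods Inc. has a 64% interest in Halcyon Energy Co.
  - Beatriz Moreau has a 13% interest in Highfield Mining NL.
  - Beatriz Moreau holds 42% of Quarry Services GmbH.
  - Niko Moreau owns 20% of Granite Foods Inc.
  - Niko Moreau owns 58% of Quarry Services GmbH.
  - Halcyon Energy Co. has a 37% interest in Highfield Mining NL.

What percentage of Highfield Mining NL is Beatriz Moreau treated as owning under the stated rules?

53.8296%

By spousal attribution (R2), Beatriz Moreau is treated as also owning Niko Moreau's interest in Granite Foods Inc, giving 77% + 20% = 97%.
By spousal attribution (R2), Beatriz Moreau is treated as also owning Niko Moreau's interest in Quarry Services GmbH, giving 42% + 58% = 100%.
Chain via Granite Foods Inc. → Halcyon Energy Co. (R3): 97% × 64% × 37% = 22.9696% of Highfield Mining NL.
Chain via Quarry Services GmbH → Ridgefield Realty LP (R3): 100% × 38% × 47% = 17.86% of Highfield Mining NL.
Direct interest in Highfield Mining NL: 13%.
Aggregating (R1): 22.9696% + 17.86% + 13% = 53.8296%.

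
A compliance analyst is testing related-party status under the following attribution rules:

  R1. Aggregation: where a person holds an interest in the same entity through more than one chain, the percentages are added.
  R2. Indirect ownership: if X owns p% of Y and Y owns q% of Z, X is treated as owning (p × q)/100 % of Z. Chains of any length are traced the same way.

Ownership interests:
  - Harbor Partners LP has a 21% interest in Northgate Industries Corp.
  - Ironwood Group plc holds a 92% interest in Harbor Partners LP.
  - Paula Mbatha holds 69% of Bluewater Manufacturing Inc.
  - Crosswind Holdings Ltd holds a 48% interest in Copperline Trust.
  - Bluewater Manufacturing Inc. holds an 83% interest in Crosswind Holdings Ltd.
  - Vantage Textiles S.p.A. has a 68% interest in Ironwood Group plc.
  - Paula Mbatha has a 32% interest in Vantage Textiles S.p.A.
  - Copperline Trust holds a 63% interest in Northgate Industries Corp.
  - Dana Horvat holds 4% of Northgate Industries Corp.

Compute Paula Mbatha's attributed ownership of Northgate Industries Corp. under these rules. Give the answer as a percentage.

21.52248%

Chain via Vantage Textiles S.p.A. → Ironwood Group plc → Harbor Partners LP (R2): 32% × 68% × 92% × 21% = 4.204032% of Northgate Industries Corp.
Chain via Bluewater Manufacturing Inc. → Crosswind Holdings Ltd → Copperline Trust (R2): 69% × 83% × 48% × 63% = 17.318448% of Northgate Industries Corp.
Aggregating (R1): 4.204032% + 17.318448% = 21.52248%.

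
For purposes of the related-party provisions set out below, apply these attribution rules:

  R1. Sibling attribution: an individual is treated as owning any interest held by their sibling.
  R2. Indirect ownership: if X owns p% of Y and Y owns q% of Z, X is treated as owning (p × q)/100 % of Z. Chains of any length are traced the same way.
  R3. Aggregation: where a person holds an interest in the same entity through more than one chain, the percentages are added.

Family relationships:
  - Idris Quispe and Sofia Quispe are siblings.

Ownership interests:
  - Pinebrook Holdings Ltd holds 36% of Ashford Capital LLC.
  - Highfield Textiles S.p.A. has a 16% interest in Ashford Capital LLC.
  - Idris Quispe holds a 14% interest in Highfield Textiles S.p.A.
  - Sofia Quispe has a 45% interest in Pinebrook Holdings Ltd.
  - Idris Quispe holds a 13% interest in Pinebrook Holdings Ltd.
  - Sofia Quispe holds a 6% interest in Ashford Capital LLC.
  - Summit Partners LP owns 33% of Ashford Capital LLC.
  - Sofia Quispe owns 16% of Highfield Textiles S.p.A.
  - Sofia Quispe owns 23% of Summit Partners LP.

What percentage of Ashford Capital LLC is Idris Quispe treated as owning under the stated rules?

39.27%

By sibling attribution (R1), Idris Quispe is treated as also owning Sofia Quispe's interest in Pinebrook Holdings Ltd, giving 13% + 45% = 58%.
By sibling attribution (R1), Idris Quispe is treated as also owning Sofia Quispe's interest in Highfield Textiles S.p.A, giving 14% + 16% = 30%.
By sibling attribution (R1), Idris Quispe is treated as owning Sofia Quispe's 23% interest in Summit Partners LP.
By sibling attribution (R1), Idris Quispe is treated as owning Sofia Quispe's 6% interest in Ashford Capital LLC.
Chain via Pinebrook Holdings Ltd (R2): 58% × 36% = 20.88% of Ashford Capital LLC.
Chain via Highfield Textiles S.p.A. (R2): 30% × 16% = 4.8% of Ashford Capital LLC.
Chain via Summit Partners LP (R2): 23% × 33% = 7.59% of Ashford Capital LLC.
Direct interest in Ashford Capital LLC: 6%.
Aggregating (R3): 20.88% + 4.8% + 7.59% + 6% = 39.27%.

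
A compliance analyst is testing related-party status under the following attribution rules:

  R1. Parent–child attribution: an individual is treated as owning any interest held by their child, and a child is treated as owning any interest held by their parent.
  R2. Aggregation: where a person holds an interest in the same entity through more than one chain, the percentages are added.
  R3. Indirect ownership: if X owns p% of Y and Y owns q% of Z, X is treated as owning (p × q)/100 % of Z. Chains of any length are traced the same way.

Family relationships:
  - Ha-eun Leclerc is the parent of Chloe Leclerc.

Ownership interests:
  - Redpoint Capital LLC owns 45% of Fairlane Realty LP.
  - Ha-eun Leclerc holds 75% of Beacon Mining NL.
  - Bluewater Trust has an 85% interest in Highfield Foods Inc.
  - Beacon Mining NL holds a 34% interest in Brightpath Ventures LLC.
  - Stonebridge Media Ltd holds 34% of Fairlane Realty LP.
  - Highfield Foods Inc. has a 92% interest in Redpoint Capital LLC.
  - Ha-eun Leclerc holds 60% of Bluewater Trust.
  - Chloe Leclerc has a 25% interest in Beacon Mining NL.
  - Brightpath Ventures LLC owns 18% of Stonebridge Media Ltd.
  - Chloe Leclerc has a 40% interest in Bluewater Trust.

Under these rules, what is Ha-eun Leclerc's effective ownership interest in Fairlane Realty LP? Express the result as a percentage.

By parent–child attribution (R1), Ha-eun Leclerc is treated as also owning Chloe Leclerc's interest in Bluewater Trust, giving 60% + 40% = 100%.
By parent–child attribution (R1), Ha-eun Leclerc is treated as also owning Chloe Leclerc's interest in Beacon Mining NL, giving 75% + 25% = 100%.
Chain via Bluewater Trust → Highfield Foods Inc. → Redpoint Capital LLC (R3): 100% × 85% × 92% × 45% = 35.19% of Fairlane Realty LP.
Chain via Beacon Mining NL → Brightpath Ventures LLC → Stonebridge Media Ltd (R3): 100% × 34% × 18% × 34% = 2.0808% of Fairlane Realty LP.
Aggregating (R2): 35.19% + 2.0808% = 37.2708%.

37.2708%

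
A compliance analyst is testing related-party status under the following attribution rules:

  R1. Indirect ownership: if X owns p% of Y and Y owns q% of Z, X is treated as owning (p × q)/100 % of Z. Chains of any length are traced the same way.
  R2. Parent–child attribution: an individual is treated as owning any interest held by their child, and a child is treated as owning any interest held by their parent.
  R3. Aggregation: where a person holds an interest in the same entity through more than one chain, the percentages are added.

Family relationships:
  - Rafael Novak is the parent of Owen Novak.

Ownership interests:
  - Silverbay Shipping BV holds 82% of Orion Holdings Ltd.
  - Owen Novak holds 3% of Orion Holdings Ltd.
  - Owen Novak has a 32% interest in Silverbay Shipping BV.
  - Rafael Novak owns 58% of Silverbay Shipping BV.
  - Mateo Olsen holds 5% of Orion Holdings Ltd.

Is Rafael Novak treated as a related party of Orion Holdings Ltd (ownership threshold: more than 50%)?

By parent–child attribution (R2), Rafael Novak is treated as also owning Owen Novak's interest in Silverbay Shipping BV, giving 58% + 32% = 90%.
By parent–child attribution (R2), Rafael Novak is treated as owning Owen Novak's 3% interest in Orion Holdings Ltd.
Chain via Silverbay Shipping BV (R1): 90% × 82% = 73.8% of Orion Holdings Ltd.
Direct interest in Orion Holdings Ltd: 3%.
Aggregating (R3): 73.8% + 3% = 76.8%.
76.8% exceeds the 50% threshold, so Rafael is a related party to Orion Holdings Ltd.

Yes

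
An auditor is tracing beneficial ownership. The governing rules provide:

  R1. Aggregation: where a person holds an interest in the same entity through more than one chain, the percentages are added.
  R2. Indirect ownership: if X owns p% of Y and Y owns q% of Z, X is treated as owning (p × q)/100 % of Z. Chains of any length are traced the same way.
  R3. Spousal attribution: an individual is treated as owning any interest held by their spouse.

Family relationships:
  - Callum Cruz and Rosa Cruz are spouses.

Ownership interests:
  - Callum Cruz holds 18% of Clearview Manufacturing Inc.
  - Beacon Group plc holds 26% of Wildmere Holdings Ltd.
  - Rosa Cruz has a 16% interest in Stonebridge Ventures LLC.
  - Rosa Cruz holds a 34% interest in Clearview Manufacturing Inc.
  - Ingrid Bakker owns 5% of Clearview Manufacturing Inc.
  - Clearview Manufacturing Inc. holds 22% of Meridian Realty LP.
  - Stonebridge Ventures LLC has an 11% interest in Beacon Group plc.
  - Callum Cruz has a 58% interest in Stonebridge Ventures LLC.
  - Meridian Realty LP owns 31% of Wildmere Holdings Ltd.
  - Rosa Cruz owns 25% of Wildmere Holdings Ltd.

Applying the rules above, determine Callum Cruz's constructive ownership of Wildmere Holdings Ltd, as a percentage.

30.6628%

By spousal attribution (R3), Callum Cruz is treated as also owning Rosa Cruz's interest in Stonebridge Ventures LLC, giving 58% + 16% = 74%.
By spousal attribution (R3), Callum Cruz is treated as also owning Rosa Cruz's interest in Clearview Manufacturing Inc, giving 18% + 34% = 52%.
By spousal attribution (R3), Callum Cruz is treated as owning Rosa Cruz's 25% interest in Wildmere Holdings Ltd.
Chain via Stonebridge Ventures LLC → Beacon Group plc (R2): 74% × 11% × 26% = 2.1164% of Wildmere Holdings Ltd.
Chain via Clearview Manufacturing Inc. → Meridian Realty LP (R2): 52% × 22% × 31% = 3.5464% of Wildmere Holdings Ltd.
Direct interest in Wildmere Holdings Ltd: 25%.
Aggregating (R1): 2.1164% + 3.5464% + 25% = 30.6628%.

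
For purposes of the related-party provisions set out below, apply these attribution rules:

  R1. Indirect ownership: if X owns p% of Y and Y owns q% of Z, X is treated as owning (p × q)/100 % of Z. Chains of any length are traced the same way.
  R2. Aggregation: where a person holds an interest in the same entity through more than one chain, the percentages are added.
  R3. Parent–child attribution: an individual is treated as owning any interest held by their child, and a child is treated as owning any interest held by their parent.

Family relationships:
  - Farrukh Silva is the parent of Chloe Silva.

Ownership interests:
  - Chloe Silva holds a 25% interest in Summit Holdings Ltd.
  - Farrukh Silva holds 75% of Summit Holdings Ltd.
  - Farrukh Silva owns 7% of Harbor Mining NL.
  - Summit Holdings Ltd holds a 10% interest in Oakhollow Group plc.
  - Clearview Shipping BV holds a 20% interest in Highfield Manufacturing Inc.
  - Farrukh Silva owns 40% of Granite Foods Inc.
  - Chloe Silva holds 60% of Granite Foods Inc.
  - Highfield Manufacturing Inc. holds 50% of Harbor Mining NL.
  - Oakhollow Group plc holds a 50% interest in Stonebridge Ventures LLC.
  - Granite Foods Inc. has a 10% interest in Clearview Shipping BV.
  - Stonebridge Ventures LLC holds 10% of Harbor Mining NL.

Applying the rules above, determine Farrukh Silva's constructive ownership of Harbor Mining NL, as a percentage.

By parent–child attribution (R3), Farrukh Silva is treated as also owning Chloe Silva's interest in Granite Foods Inc, giving 40% + 60% = 100%.
By parent–child attribution (R3), Farrukh Silva is treated as also owning Chloe Silva's interest in Summit Holdings Ltd, giving 75% + 25% = 100%.
Chain via Granite Foods Inc. → Clearview Shipping BV → Highfield Manufacturing Inc. (R1): 100% × 10% × 20% × 50% = 1% of Harbor Mining NL.
Chain via Summit Holdings Ltd → Oakhollow Group plc → Stonebridge Ventures LLC (R1): 100% × 10% × 50% × 10% = 0.5% of Harbor Mining NL.
Direct interest in Harbor Mining NL: 7%.
Aggregating (R2): 1% + 0.5% + 7% = 8.5%.

8.5%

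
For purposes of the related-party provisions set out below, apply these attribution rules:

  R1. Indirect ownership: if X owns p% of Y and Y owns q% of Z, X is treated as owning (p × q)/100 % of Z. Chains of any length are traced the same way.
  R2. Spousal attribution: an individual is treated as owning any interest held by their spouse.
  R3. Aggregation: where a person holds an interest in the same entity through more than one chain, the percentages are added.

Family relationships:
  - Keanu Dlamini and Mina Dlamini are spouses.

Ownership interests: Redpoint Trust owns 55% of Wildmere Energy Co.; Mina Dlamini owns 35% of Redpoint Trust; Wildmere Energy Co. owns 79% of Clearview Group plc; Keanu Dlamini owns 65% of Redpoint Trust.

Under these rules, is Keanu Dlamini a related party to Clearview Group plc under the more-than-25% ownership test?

By spousal attribution (R2), Keanu Dlamini is treated as also owning Mina Dlamini's interest in Redpoint Trust, giving 65% + 35% = 100%.
Chain via Redpoint Trust → Wildmere Energy Co. (R1): 100% × 55% × 79% = 43.45% of Clearview Group plc.
43.45% exceeds the 25% threshold, so Keanu is a related party to Clearview Group plc.

Yes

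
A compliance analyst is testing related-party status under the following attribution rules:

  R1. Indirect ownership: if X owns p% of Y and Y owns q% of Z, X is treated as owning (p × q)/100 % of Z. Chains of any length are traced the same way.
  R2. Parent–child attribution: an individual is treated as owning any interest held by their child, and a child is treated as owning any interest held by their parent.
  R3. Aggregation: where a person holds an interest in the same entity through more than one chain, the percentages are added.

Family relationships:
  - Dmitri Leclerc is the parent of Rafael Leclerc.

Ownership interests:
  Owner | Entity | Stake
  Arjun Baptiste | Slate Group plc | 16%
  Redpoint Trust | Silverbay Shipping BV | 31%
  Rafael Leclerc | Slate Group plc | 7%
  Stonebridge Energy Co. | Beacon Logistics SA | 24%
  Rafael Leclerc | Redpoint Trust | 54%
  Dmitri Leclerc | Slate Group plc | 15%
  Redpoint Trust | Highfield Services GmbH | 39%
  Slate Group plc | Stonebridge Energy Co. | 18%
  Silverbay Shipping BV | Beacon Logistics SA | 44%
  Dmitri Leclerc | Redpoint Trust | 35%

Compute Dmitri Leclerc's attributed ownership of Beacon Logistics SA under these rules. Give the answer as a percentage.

13.09%

By parent–child attribution (R2), Dmitri Leclerc is treated as also owning Rafael Leclerc's interest in Redpoint Trust, giving 35% + 54% = 89%.
By parent–child attribution (R2), Dmitri Leclerc is treated as also owning Rafael Leclerc's interest in Slate Group plc, giving 15% + 7% = 22%.
Chain via Redpoint Trust → Silverbay Shipping BV (R1): 89% × 31% × 44% = 12.1396% of Beacon Logistics SA.
Chain via Slate Group plc → Stonebridge Energy Co. (R1): 22% × 18% × 24% = 0.9504% of Beacon Logistics SA.
Aggregating (R3): 12.1396% + 0.9504% = 13.09%.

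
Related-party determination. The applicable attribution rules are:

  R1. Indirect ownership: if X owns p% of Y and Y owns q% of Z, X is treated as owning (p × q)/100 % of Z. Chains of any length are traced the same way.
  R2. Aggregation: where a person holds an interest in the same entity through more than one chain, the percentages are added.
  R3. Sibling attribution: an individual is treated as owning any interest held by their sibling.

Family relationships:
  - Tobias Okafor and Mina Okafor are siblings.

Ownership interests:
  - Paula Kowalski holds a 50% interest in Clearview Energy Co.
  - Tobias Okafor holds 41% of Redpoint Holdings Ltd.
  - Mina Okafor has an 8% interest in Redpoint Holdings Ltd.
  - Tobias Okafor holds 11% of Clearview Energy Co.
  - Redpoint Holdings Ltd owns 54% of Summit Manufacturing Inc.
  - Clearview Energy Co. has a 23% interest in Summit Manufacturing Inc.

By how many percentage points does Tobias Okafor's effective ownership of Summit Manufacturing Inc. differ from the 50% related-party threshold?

By sibling attribution (R3), Tobias Okafor is treated as also owning Mina Okafor's interest in Redpoint Holdings Ltd, giving 41% + 8% = 49%.
Chain via Clearview Energy Co. (R1): 11% × 23% = 2.53% of Summit Manufacturing Inc.
Chain via Redpoint Holdings Ltd (R1): 49% × 54% = 26.46% of Summit Manufacturing Inc.
Aggregating (R2): 2.53% + 26.46% = 28.99%.
28.99% falls short of the 50% threshold by 21.01 percentage points.

21.01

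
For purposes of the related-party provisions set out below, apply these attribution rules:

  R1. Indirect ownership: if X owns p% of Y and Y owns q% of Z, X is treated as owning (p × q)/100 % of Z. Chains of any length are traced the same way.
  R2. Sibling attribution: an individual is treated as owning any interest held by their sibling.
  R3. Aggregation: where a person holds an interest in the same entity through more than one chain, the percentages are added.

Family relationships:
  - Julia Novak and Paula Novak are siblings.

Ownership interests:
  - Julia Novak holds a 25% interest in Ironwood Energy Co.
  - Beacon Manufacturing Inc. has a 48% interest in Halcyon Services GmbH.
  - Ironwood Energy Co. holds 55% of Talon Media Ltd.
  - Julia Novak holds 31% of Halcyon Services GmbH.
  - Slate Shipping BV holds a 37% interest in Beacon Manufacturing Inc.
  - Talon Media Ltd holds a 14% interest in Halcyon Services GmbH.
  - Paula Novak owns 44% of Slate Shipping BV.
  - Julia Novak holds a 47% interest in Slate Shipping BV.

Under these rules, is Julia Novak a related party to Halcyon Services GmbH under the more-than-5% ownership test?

By sibling attribution (R2), Julia Novak is treated as also owning Paula Novak's interest in Slate Shipping BV, giving 47% + 44% = 91%.
Chain via Ironwood Energy Co. → Talon Media Ltd (R1): 25% × 55% × 14% = 1.925% of Halcyon Services GmbH.
Chain via Slate Shipping BV → Beacon Manufacturing Inc. (R1): 91% × 37% × 48% = 16.1616% of Halcyon Services GmbH.
Direct interest in Halcyon Services GmbH: 31%.
Aggregating (R3): 1.925% + 16.1616% + 31% = 49.0866%.
49.0866% exceeds the 5% threshold, so Julia is a related party to Halcyon Services GmbH.

Yes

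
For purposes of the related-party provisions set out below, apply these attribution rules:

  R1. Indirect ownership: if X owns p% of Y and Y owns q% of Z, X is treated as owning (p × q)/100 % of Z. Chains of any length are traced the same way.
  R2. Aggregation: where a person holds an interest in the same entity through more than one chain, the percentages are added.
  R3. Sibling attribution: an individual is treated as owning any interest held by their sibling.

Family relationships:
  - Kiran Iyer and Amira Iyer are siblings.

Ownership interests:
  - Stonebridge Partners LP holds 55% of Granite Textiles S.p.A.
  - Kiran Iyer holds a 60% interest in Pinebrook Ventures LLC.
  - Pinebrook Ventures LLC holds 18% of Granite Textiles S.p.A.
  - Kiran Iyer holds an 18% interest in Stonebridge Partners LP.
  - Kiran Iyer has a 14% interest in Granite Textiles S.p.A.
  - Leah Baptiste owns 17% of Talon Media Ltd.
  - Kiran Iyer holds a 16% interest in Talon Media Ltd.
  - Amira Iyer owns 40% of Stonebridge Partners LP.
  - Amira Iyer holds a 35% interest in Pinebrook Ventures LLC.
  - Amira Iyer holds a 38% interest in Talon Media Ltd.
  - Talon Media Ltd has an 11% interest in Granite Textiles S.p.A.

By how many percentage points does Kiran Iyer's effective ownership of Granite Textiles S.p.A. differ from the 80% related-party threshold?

11.06

By sibling attribution (R3), Kiran Iyer is treated as also owning Amira Iyer's interest in Talon Media Ltd, giving 16% + 38% = 54%.
By sibling attribution (R3), Kiran Iyer is treated as also owning Amira Iyer's interest in Pinebrook Ventures LLC, giving 60% + 35% = 95%.
By sibling attribution (R3), Kiran Iyer is treated as also owning Amira Iyer's interest in Stonebridge Partners LP, giving 18% + 40% = 58%.
Chain via Talon Media Ltd (R1): 54% × 11% = 5.94% of Granite Textiles S.p.A.
Chain via Pinebrook Ventures LLC (R1): 95% × 18% = 17.1% of Granite Textiles S.p.A.
Chain via Stonebridge Partners LP (R1): 58% × 55% = 31.9% of Granite Textiles S.p.A.
Direct interest in Granite Textiles S.p.A: 14%.
Aggregating (R2): 5.94% + 17.1% + 31.9% + 14% = 68.94%.
68.94% falls short of the 80% threshold by 11.06 percentage points.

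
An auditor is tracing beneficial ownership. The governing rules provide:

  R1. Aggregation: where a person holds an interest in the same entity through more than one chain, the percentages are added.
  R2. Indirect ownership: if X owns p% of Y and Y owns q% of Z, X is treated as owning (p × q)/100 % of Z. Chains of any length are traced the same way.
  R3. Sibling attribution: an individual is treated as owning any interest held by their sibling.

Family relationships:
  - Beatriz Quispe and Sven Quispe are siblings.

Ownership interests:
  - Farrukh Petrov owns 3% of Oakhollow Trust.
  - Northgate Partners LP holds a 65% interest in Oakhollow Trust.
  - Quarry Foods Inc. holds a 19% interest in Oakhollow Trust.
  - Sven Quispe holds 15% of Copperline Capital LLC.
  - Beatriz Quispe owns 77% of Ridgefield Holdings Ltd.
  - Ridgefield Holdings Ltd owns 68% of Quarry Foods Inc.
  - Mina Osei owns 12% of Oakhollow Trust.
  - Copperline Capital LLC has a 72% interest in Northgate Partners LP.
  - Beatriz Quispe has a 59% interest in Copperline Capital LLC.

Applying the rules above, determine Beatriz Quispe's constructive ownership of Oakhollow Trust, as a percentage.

By sibling attribution (R3), Beatriz Quispe is treated as also owning Sven Quispe's interest in Copperline Capital LLC, giving 59% + 15% = 74%.
Chain via Copperline Capital LLC → Northgate Partners LP (R2): 74% × 72% × 65% = 34.632% of Oakhollow Trust.
Chain via Ridgefield Holdings Ltd → Quarry Foods Inc. (R2): 77% × 68% × 19% = 9.9484% of Oakhollow Trust.
Aggregating (R1): 34.632% + 9.9484% = 44.5804%.

44.5804%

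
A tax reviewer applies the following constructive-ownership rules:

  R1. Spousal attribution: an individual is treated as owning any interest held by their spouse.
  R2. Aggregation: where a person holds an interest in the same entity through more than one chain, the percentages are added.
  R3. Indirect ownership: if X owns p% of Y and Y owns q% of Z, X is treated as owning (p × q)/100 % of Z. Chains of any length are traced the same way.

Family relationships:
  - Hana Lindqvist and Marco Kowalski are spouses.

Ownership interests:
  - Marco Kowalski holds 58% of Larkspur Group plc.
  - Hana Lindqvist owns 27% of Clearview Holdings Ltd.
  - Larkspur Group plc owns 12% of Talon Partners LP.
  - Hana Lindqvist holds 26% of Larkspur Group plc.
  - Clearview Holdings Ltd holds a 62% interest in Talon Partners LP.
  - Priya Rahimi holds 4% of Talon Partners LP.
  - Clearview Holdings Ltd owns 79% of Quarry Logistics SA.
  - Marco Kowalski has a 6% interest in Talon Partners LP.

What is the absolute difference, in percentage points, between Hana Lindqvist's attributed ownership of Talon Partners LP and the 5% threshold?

27.82

By spousal attribution (R1), Hana Lindqvist is treated as also owning Marco Kowalski's interest in Larkspur Group plc, giving 26% + 58% = 84%.
By spousal attribution (R1), Hana Lindqvist is treated as owning Marco Kowalski's 6% interest in Talon Partners LP.
Chain via Clearview Holdings Ltd (R3): 27% × 62% = 16.74% of Talon Partners LP.
Chain via Larkspur Group plc (R3): 84% × 12% = 10.08% of Talon Partners LP.
Direct interest in Talon Partners LP: 6%.
Aggregating (R2): 16.74% + 10.08% + 6% = 32.82%.
32.82% exceeds the 5% threshold by 27.82 percentage points.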